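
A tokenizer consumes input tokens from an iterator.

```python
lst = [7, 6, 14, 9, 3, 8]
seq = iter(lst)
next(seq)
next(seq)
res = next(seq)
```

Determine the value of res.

Step 1: Create iterator over [7, 6, 14, 9, 3, 8].
Step 2: next() consumes 7.
Step 3: next() consumes 6.
Step 4: next() returns 14.
Therefore res = 14.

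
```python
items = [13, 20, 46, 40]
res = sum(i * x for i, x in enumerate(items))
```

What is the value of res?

Step 1: Compute i * x for each (i, x) in enumerate([13, 20, 46, 40]):
  i=0, x=13: 0*13 = 0
  i=1, x=20: 1*20 = 20
  i=2, x=46: 2*46 = 92
  i=3, x=40: 3*40 = 120
Step 2: sum = 0 + 20 + 92 + 120 = 232.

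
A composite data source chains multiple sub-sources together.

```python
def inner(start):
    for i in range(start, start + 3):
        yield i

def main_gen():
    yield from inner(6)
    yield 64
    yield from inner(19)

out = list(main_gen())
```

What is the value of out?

Step 1: main_gen() delegates to inner(6):
  yield 6
  yield 7
  yield 8
Step 2: yield 64
Step 3: Delegates to inner(19):
  yield 19
  yield 20
  yield 21
Therefore out = [6, 7, 8, 64, 19, 20, 21].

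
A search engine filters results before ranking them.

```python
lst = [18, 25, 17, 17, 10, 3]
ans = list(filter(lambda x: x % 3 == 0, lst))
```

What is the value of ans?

Step 1: Filter elements divisible by 3:
  18 % 3 = 0: kept
  25 % 3 = 1: removed
  17 % 3 = 2: removed
  17 % 3 = 2: removed
  10 % 3 = 1: removed
  3 % 3 = 0: kept
Therefore ans = [18, 3].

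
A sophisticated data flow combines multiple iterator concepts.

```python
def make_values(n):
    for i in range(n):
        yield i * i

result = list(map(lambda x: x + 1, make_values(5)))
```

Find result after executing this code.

Step 1: make_values(5) yields squares: [0, 1, 4, 9, 16].
Step 2: map adds 1 to each: [1, 2, 5, 10, 17].
Therefore result = [1, 2, 5, 10, 17].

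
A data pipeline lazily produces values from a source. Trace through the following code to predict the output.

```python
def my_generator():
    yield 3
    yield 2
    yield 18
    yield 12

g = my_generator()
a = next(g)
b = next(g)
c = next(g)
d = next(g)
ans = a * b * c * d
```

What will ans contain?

Step 1: Create generator and consume all values:
  a = next(g) = 3
  b = next(g) = 2
  c = next(g) = 18
  d = next(g) = 12
Step 2: ans = 3 * 2 * 18 * 12 = 1296.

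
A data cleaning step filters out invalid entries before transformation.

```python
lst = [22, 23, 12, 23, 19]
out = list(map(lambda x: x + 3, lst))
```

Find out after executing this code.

Step 1: Apply lambda x: x + 3 to each element:
  22 -> 25
  23 -> 26
  12 -> 15
  23 -> 26
  19 -> 22
Therefore out = [25, 26, 15, 26, 22].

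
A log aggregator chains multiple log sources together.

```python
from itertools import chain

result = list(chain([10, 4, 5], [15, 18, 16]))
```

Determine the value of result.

Step 1: chain() concatenates iterables: [10, 4, 5] + [15, 18, 16].
Therefore result = [10, 4, 5, 15, 18, 16].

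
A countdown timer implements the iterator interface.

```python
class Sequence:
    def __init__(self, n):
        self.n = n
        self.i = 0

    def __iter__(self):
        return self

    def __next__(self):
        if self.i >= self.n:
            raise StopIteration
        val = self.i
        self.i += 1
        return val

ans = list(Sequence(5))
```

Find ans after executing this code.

Step 1: Sequence(5) creates an iterator counting 0 to 4.
Step 2: list() consumes all values: [0, 1, 2, 3, 4].
Therefore ans = [0, 1, 2, 3, 4].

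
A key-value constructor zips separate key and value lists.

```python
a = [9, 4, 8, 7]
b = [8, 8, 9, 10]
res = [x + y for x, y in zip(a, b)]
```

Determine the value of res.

Step 1: Add corresponding elements:
  9 + 8 = 17
  4 + 8 = 12
  8 + 9 = 17
  7 + 10 = 17
Therefore res = [17, 12, 17, 17].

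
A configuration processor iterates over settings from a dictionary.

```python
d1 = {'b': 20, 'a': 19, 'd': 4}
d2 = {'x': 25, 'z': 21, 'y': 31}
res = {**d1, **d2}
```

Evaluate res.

Step 1: Merge d1 and d2 (d2 values override on key conflicts).
Step 2: d1 has keys ['b', 'a', 'd'], d2 has keys ['x', 'z', 'y'].
Therefore res = {'b': 20, 'a': 19, 'd': 4, 'x': 25, 'z': 21, 'y': 31}.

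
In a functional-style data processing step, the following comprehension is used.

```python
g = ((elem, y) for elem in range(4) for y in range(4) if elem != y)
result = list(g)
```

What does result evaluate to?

Step 1: Nested generator over range(4) x range(4) where elem != y:
  (0, 0): excluded (elem == y)
  (0, 1): included
  (0, 2): included
  (0, 3): included
  (1, 0): included
  (1, 1): excluded (elem == y)
  (1, 2): included
  (1, 3): included
  (2, 0): included
  (2, 1): included
  (2, 2): excluded (elem == y)
  (2, 3): included
  (3, 0): included
  (3, 1): included
  (3, 2): included
  (3, 3): excluded (elem == y)
Therefore result = [(0, 1), (0, 2), (0, 3), (1, 0), (1, 2), (1, 3), (2, 0), (2, 1), (2, 3), (3, 0), (3, 1), (3, 2)].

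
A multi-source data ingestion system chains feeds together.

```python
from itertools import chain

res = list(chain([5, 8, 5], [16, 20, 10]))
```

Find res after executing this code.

Step 1: chain() concatenates iterables: [5, 8, 5] + [16, 20, 10].
Therefore res = [5, 8, 5, 16, 20, 10].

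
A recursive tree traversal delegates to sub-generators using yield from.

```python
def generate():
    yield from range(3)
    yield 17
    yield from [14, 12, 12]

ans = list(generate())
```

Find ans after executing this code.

Step 1: Trace yields in order:
  yield 0
  yield 1
  yield 2
  yield 17
  yield 14
  yield 12
  yield 12
Therefore ans = [0, 1, 2, 17, 14, 12, 12].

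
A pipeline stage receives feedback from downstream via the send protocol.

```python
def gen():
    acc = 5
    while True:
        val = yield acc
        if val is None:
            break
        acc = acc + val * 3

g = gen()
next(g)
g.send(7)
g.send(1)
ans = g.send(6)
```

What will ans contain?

Step 1: next() -> yield acc=5.
Step 2: send(7) -> val=7, acc = 5 + 7*3 = 26, yield 26.
Step 3: send(1) -> val=1, acc = 26 + 1*3 = 29, yield 29.
Step 4: send(6) -> val=6, acc = 29 + 6*3 = 47, yield 47.
Therefore ans = 47.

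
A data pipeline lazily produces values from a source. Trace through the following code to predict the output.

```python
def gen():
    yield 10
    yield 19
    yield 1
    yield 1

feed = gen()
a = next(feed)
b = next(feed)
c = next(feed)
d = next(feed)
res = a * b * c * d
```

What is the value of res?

Step 1: Create generator and consume all values:
  a = next(feed) = 10
  b = next(feed) = 19
  c = next(feed) = 1
  d = next(feed) = 1
Step 2: res = 10 * 19 * 1 * 1 = 190.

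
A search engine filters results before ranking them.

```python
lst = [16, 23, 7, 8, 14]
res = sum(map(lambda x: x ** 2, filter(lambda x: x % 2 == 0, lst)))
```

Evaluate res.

Step 1: Filter even numbers from [16, 23, 7, 8, 14]: [16, 8, 14]
Step 2: Square each: [256, 64, 196]
Step 3: Sum = 516.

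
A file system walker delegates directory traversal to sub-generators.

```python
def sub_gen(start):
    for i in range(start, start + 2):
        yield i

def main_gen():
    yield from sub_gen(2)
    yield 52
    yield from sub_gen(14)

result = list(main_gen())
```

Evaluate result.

Step 1: main_gen() delegates to sub_gen(2):
  yield 2
  yield 3
Step 2: yield 52
Step 3: Delegates to sub_gen(14):
  yield 14
  yield 15
Therefore result = [2, 3, 52, 14, 15].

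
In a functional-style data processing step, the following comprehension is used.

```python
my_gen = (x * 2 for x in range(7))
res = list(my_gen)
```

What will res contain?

Step 1: For each x in range(7), compute x*2:
  x=0: 0*2 = 0
  x=1: 1*2 = 2
  x=2: 2*2 = 4
  x=3: 3*2 = 6
  x=4: 4*2 = 8
  x=5: 5*2 = 10
  x=6: 6*2 = 12
Therefore res = [0, 2, 4, 6, 8, 10, 12].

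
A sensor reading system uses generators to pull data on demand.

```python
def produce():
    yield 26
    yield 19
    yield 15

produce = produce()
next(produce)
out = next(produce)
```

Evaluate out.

Step 1: produce() creates a generator.
Step 2: next(produce) yields 26 (consumed and discarded).
Step 3: next(produce) yields 19, assigned to out.
Therefore out = 19.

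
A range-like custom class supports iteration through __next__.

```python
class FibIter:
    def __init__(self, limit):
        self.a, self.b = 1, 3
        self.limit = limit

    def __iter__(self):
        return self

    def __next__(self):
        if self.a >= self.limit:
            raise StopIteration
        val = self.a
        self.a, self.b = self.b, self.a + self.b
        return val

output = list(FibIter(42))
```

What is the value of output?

Step 1: Fibonacci-like sequence (a=1, b=3) until >= 42:
  Yield 1, then a,b = 3,4
  Yield 3, then a,b = 4,7
  Yield 4, then a,b = 7,11
  Yield 7, then a,b = 11,18
  Yield 11, then a,b = 18,29
  Yield 18, then a,b = 29,47
  Yield 29, then a,b = 47,76
Step 2: 47 >= 42, stop.
Therefore output = [1, 3, 4, 7, 11, 18, 29].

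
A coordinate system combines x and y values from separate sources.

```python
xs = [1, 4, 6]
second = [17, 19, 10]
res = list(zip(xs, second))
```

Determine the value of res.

Step 1: zip pairs elements at same index:
  Index 0: (1, 17)
  Index 1: (4, 19)
  Index 2: (6, 10)
Therefore res = [(1, 17), (4, 19), (6, 10)].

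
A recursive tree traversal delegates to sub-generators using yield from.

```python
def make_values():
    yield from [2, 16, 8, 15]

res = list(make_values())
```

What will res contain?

Step 1: yield from delegates to the iterable, yielding each element.
Step 2: Collected values: [2, 16, 8, 15].
Therefore res = [2, 16, 8, 15].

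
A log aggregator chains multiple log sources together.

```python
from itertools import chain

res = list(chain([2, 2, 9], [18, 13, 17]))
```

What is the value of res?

Step 1: chain() concatenates iterables: [2, 2, 9] + [18, 13, 17].
Therefore res = [2, 2, 9, 18, 13, 17].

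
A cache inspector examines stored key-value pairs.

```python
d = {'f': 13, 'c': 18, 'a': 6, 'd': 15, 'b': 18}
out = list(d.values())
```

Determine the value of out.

Step 1: d.values() returns the dictionary values in insertion order.
Therefore out = [13, 18, 6, 15, 18].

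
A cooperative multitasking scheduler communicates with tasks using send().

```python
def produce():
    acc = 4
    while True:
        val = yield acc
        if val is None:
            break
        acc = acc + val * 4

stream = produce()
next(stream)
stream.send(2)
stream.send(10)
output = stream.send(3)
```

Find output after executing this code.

Step 1: next() -> yield acc=4.
Step 2: send(2) -> val=2, acc = 4 + 2*4 = 12, yield 12.
Step 3: send(10) -> val=10, acc = 12 + 10*4 = 52, yield 52.
Step 4: send(3) -> val=3, acc = 52 + 3*4 = 64, yield 64.
Therefore output = 64.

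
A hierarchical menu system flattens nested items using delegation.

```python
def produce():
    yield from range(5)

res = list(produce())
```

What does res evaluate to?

Step 1: yield from delegates to the iterable, yielding each element.
Step 2: Collected values: [0, 1, 2, 3, 4].
Therefore res = [0, 1, 2, 3, 4].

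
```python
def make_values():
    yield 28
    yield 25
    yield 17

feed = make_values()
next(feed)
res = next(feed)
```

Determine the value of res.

Step 1: make_values() creates a generator.
Step 2: next(feed) yields 28 (consumed and discarded).
Step 3: next(feed) yields 25, assigned to res.
Therefore res = 25.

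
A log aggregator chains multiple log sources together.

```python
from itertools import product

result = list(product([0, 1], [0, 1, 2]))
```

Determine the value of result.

Step 1: product([0, 1], [0, 1, 2]) gives all pairs:
  (0, 0)
  (0, 1)
  (0, 2)
  (1, 0)
  (1, 1)
  (1, 2)
Therefore result = [(0, 0), (0, 1), (0, 2), (1, 0), (1, 1), (1, 2)].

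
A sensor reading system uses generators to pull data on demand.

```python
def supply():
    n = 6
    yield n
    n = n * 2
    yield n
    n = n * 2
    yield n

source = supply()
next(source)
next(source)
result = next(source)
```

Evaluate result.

Step 1: Trace through generator execution:
  Yield 1: n starts at 6, yield 6
  Yield 2: n = 6 * 2 = 12, yield 12
  Yield 3: n = 12 * 2 = 24, yield 24
Step 2: First next() gets 6, second next() gets the second value, third next() yields 24.
Therefore result = 24.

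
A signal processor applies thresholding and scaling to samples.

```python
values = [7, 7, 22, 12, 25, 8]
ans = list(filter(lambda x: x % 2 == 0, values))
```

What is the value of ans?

Step 1: Filter elements divisible by 2:
  7 % 2 = 1: removed
  7 % 2 = 1: removed
  22 % 2 = 0: kept
  12 % 2 = 0: kept
  25 % 2 = 1: removed
  8 % 2 = 0: kept
Therefore ans = [22, 12, 8].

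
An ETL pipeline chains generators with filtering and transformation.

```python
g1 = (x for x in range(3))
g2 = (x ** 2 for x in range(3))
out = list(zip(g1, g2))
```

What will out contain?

Step 1: g1 produces [0, 1, 2].
Step 2: g2 produces [0, 1, 4].
Step 3: zip pairs them: [(0, 0), (1, 1), (2, 4)].
Therefore out = [(0, 0), (1, 1), (2, 4)].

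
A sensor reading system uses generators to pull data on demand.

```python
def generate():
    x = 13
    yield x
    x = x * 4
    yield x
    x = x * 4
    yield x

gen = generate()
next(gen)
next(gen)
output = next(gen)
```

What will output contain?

Step 1: Trace through generator execution:
  Yield 1: x starts at 13, yield 13
  Yield 2: x = 13 * 4 = 52, yield 52
  Yield 3: x = 52 * 4 = 208, yield 208
Step 2: First next() gets 13, second next() gets the second value, third next() yields 208.
Therefore output = 208.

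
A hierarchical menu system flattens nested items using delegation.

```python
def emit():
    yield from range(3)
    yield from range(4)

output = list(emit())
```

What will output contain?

Step 1: Trace yields in order:
  yield 0
  yield 1
  yield 2
  yield 0
  yield 1
  yield 2
  yield 3
Therefore output = [0, 1, 2, 0, 1, 2, 3].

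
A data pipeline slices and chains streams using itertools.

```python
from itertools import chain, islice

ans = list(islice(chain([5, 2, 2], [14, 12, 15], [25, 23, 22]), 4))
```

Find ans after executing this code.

Step 1: chain([5, 2, 2], [14, 12, 15], [25, 23, 22]) = [5, 2, 2, 14, 12, 15, 25, 23, 22].
Step 2: islice takes first 4 elements: [5, 2, 2, 14].
Therefore ans = [5, 2, 2, 14].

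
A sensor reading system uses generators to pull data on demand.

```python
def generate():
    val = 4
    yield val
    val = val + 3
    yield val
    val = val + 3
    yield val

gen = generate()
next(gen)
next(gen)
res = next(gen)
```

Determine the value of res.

Step 1: Trace through generator execution:
  Yield 1: val starts at 4, yield 4
  Yield 2: val = 4 + 3 = 7, yield 7
  Yield 3: val = 7 + 3 = 10, yield 10
Step 2: First next() gets 4, second next() gets the second value, third next() yields 10.
Therefore res = 10.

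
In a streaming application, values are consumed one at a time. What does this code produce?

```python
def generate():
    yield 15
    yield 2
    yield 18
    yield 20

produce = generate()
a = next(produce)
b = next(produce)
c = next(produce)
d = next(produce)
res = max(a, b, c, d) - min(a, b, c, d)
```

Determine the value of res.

Step 1: Create generator and consume all values:
  a = next(produce) = 15
  b = next(produce) = 2
  c = next(produce) = 18
  d = next(produce) = 20
Step 2: max = 20, min = 2, res = 20 - 2 = 18.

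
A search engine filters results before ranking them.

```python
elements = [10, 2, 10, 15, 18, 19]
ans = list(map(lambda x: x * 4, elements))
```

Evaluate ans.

Step 1: Apply lambda x: x * 4 to each element:
  10 -> 40
  2 -> 8
  10 -> 40
  15 -> 60
  18 -> 72
  19 -> 76
Therefore ans = [40, 8, 40, 60, 72, 76].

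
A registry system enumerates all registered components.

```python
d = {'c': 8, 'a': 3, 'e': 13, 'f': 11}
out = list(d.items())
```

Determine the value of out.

Step 1: d.items() returns (key, value) pairs in insertion order.
Therefore out = [('c', 8), ('a', 3), ('e', 13), ('f', 11)].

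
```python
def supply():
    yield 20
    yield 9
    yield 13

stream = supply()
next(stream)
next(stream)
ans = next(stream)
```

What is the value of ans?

Step 1: supply() creates a generator.
Step 2: next(stream) yields 20 (consumed and discarded).
Step 3: next(stream) yields 9 (consumed and discarded).
Step 4: next(stream) yields 13, assigned to ans.
Therefore ans = 13.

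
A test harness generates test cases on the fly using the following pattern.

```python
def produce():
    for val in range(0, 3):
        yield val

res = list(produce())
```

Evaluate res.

Step 1: The generator yields each value from range(0, 3).
Step 2: list() consumes all yields: [0, 1, 2].
Therefore res = [0, 1, 2].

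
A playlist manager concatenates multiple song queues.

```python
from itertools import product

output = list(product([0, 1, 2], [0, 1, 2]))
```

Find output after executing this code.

Step 1: product([0, 1, 2], [0, 1, 2]) gives all pairs:
  (0, 0)
  (0, 1)
  (0, 2)
  (1, 0)
  (1, 1)
  (1, 2)
  (2, 0)
  (2, 1)
  (2, 2)
Therefore output = [(0, 0), (0, 1), (0, 2), (1, 0), (1, 1), (1, 2), (2, 0), (2, 1), (2, 2)].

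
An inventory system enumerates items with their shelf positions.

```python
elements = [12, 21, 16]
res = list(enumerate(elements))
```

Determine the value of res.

Step 1: enumerate pairs each element with its index:
  (0, 12)
  (1, 21)
  (2, 16)
Therefore res = [(0, 12), (1, 21), (2, 16)].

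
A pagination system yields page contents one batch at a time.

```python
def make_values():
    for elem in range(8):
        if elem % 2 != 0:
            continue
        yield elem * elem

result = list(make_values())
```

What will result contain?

Step 1: Only yield elem**2 when elem is divisible by 2:
  elem=0: 0 % 2 == 0, yield 0**2 = 0
  elem=2: 2 % 2 == 0, yield 2**2 = 4
  elem=4: 4 % 2 == 0, yield 4**2 = 16
  elem=6: 6 % 2 == 0, yield 6**2 = 36
Therefore result = [0, 4, 16, 36].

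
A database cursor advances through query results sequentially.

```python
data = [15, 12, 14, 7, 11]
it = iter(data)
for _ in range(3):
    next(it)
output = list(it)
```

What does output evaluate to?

Step 1: Create iterator over [15, 12, 14, 7, 11].
Step 2: Advance 3 positions (consuming [15, 12, 14]).
Step 3: list() collects remaining elements: [7, 11].
Therefore output = [7, 11].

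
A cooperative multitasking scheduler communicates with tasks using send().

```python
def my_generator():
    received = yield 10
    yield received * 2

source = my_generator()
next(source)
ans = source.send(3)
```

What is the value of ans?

Step 1: next(source) advances to first yield, producing 10.
Step 2: send(3) resumes, received = 3.
Step 3: yield received * 2 = 3 * 2 = 6.
Therefore ans = 6.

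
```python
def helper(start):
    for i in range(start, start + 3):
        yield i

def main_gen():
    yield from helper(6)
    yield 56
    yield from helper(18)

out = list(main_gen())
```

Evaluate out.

Step 1: main_gen() delegates to helper(6):
  yield 6
  yield 7
  yield 8
Step 2: yield 56
Step 3: Delegates to helper(18):
  yield 18
  yield 19
  yield 20
Therefore out = [6, 7, 8, 56, 18, 19, 20].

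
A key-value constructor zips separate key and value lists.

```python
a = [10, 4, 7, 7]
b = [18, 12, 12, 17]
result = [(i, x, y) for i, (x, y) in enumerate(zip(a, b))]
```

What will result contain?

Step 1: enumerate(zip(a, b)) gives index with paired elements:
  i=0: (10, 18)
  i=1: (4, 12)
  i=2: (7, 12)
  i=3: (7, 17)
Therefore result = [(0, 10, 18), (1, 4, 12), (2, 7, 12), (3, 7, 17)].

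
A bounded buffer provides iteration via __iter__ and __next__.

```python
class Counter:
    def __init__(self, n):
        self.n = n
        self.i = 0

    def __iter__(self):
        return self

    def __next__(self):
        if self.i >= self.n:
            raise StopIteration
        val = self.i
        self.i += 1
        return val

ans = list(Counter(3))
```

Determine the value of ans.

Step 1: Counter(3) creates an iterator counting 0 to 2.
Step 2: list() consumes all values: [0, 1, 2].
Therefore ans = [0, 1, 2].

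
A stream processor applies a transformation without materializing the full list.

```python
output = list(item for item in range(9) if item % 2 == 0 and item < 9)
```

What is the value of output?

Step 1: Filter range(9) where item % 2 == 0 and item < 9:
  item=0: both conditions met, included
  item=1: excluded (1 % 2 != 0)
  item=2: both conditions met, included
  item=3: excluded (3 % 2 != 0)
  item=4: both conditions met, included
  item=5: excluded (5 % 2 != 0)
  item=6: both conditions met, included
  item=7: excluded (7 % 2 != 0)
  item=8: both conditions met, included
Therefore output = [0, 2, 4, 6, 8].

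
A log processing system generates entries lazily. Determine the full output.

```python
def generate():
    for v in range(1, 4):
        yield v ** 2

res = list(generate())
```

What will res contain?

Step 1: For each v in range(1, 4), yield v**2:
  v=1: yield 1**2 = 1
  v=2: yield 2**2 = 4
  v=3: yield 3**2 = 9
Therefore res = [1, 4, 9].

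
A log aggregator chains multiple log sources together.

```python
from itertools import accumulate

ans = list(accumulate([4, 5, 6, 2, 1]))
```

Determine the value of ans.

Step 1: accumulate computes running sums:
  + 4 = 4
  + 5 = 9
  + 6 = 15
  + 2 = 17
  + 1 = 18
Therefore ans = [4, 9, 15, 17, 18].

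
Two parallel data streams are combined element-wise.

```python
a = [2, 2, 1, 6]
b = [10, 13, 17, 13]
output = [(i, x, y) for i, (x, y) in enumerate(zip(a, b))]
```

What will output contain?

Step 1: enumerate(zip(a, b)) gives index with paired elements:
  i=0: (2, 10)
  i=1: (2, 13)
  i=2: (1, 17)
  i=3: (6, 13)
Therefore output = [(0, 2, 10), (1, 2, 13), (2, 1, 17), (3, 6, 13)].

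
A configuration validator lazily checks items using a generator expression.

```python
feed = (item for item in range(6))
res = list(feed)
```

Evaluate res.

Step 1: Generator expression iterates range(6): [0, 1, 2, 3, 4, 5].
Step 2: list() collects all values.
Therefore res = [0, 1, 2, 3, 4, 5].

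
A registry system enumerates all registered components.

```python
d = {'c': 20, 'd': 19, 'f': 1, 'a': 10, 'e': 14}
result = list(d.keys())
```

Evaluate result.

Step 1: d.keys() returns the dictionary keys in insertion order.
Therefore result = ['c', 'd', 'f', 'a', 'e'].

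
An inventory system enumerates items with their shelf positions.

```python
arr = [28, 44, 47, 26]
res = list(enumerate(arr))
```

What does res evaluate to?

Step 1: enumerate pairs each element with its index:
  (0, 28)
  (1, 44)
  (2, 47)
  (3, 26)
Therefore res = [(0, 28), (1, 44), (2, 47), (3, 26)].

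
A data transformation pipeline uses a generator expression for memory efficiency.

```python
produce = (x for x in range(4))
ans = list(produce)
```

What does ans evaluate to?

Step 1: Generator expression iterates range(4): [0, 1, 2, 3].
Step 2: list() collects all values.
Therefore ans = [0, 1, 2, 3].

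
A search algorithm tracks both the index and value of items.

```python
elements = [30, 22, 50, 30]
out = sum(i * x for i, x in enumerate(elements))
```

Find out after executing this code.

Step 1: Compute i * x for each (i, x) in enumerate([30, 22, 50, 30]):
  i=0, x=30: 0*30 = 0
  i=1, x=22: 1*22 = 22
  i=2, x=50: 2*50 = 100
  i=3, x=30: 3*30 = 90
Step 2: sum = 0 + 22 + 100 + 90 = 212.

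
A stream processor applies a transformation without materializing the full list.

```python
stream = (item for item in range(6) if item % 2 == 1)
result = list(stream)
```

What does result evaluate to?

Step 1: Filter range(6) keeping only odd values:
  item=0: even, excluded
  item=1: odd, included
  item=2: even, excluded
  item=3: odd, included
  item=4: even, excluded
  item=5: odd, included
Therefore result = [1, 3, 5].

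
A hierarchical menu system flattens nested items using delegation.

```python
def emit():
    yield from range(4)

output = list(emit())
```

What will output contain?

Step 1: yield from delegates to the iterable, yielding each element.
Step 2: Collected values: [0, 1, 2, 3].
Therefore output = [0, 1, 2, 3].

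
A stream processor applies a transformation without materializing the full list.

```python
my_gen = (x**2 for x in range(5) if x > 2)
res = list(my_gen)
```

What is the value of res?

Step 1: For range(5), keep x > 2, then square:
  x=0: 0 <= 2, excluded
  x=1: 1 <= 2, excluded
  x=2: 2 <= 2, excluded
  x=3: 3 > 2, yield 3**2 = 9
  x=4: 4 > 2, yield 4**2 = 16
Therefore res = [9, 16].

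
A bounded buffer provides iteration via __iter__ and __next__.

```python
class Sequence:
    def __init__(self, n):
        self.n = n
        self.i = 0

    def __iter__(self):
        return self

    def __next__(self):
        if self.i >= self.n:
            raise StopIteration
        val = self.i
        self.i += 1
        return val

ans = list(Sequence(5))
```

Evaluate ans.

Step 1: Sequence(5) creates an iterator counting 0 to 4.
Step 2: list() consumes all values: [0, 1, 2, 3, 4].
Therefore ans = [0, 1, 2, 3, 4].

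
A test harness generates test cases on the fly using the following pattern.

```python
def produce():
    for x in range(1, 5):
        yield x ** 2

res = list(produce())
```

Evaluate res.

Step 1: For each x in range(1, 5), yield x**2:
  x=1: yield 1**2 = 1
  x=2: yield 2**2 = 4
  x=3: yield 3**2 = 9
  x=4: yield 4**2 = 16
Therefore res = [1, 4, 9, 16].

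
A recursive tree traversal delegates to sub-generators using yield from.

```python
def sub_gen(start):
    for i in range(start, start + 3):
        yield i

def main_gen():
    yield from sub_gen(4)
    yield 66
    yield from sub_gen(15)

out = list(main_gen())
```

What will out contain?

Step 1: main_gen() delegates to sub_gen(4):
  yield 4
  yield 5
  yield 6
Step 2: yield 66
Step 3: Delegates to sub_gen(15):
  yield 15
  yield 16
  yield 17
Therefore out = [4, 5, 6, 66, 15, 16, 17].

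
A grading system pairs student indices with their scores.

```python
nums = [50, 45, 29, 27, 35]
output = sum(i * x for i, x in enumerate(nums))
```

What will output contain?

Step 1: Compute i * x for each (i, x) in enumerate([50, 45, 29, 27, 35]):
  i=0, x=50: 0*50 = 0
  i=1, x=45: 1*45 = 45
  i=2, x=29: 2*29 = 58
  i=3, x=27: 3*27 = 81
  i=4, x=35: 4*35 = 140
Step 2: sum = 0 + 45 + 58 + 81 + 140 = 324.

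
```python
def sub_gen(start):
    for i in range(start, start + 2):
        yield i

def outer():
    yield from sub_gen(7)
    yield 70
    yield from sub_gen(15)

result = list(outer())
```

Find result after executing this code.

Step 1: outer() delegates to sub_gen(7):
  yield 7
  yield 8
Step 2: yield 70
Step 3: Delegates to sub_gen(15):
  yield 15
  yield 16
Therefore result = [7, 8, 70, 15, 16].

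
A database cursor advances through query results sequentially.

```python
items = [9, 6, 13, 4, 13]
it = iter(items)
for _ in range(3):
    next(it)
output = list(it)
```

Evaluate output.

Step 1: Create iterator over [9, 6, 13, 4, 13].
Step 2: Advance 3 positions (consuming [9, 6, 13]).
Step 3: list() collects remaining elements: [4, 13].
Therefore output = [4, 13].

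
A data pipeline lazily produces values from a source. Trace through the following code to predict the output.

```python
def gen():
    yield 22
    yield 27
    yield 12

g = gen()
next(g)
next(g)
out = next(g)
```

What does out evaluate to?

Step 1: gen() creates a generator.
Step 2: next(g) yields 22 (consumed and discarded).
Step 3: next(g) yields 27 (consumed and discarded).
Step 4: next(g) yields 12, assigned to out.
Therefore out = 12.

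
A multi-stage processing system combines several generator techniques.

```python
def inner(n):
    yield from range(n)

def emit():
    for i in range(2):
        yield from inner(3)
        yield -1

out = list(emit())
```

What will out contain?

Step 1: For each i in range(2):
  i=0: yield from inner(3) -> [0, 1, 2], then yield -1
  i=1: yield from inner(3) -> [0, 1, 2], then yield -1
Therefore out = [0, 1, 2, -1, 0, 1, 2, -1].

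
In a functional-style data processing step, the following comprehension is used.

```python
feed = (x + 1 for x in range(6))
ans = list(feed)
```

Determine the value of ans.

Step 1: For each x in range(6), compute x+1:
  x=0: 0+1 = 1
  x=1: 1+1 = 2
  x=2: 2+1 = 3
  x=3: 3+1 = 4
  x=4: 4+1 = 5
  x=5: 5+1 = 6
Therefore ans = [1, 2, 3, 4, 5, 6].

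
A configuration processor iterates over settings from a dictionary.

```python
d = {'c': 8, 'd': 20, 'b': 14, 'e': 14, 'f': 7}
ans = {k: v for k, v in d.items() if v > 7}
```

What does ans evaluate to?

Step 1: Filter items where value > 7:
  'c': 8 > 7: kept
  'd': 20 > 7: kept
  'b': 14 > 7: kept
  'e': 14 > 7: kept
  'f': 7 <= 7: removed
Therefore ans = {'c': 8, 'd': 20, 'b': 14, 'e': 14}.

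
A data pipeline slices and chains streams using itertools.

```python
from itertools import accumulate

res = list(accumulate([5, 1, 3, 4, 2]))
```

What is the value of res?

Step 1: accumulate computes running sums:
  + 5 = 5
  + 1 = 6
  + 3 = 9
  + 4 = 13
  + 2 = 15
Therefore res = [5, 6, 9, 13, 15].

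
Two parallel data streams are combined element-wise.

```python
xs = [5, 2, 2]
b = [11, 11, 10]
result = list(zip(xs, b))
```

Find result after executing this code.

Step 1: zip pairs elements at same index:
  Index 0: (5, 11)
  Index 1: (2, 11)
  Index 2: (2, 10)
Therefore result = [(5, 11), (2, 11), (2, 10)].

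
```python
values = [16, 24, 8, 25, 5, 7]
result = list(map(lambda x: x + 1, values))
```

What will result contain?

Step 1: Apply lambda x: x + 1 to each element:
  16 -> 17
  24 -> 25
  8 -> 9
  25 -> 26
  5 -> 6
  7 -> 8
Therefore result = [17, 25, 9, 26, 6, 8].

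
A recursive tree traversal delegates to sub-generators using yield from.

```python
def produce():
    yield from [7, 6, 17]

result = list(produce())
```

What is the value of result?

Step 1: yield from delegates to the iterable, yielding each element.
Step 2: Collected values: [7, 6, 17].
Therefore result = [7, 6, 17].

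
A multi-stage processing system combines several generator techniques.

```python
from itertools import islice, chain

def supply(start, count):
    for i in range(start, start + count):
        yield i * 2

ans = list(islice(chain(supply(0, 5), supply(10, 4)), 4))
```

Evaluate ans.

Step 1: supply(0, 5) yields [0, 2, 4, 6, 8].
Step 2: supply(10, 4) yields [20, 22, 24, 26].
Step 3: chain concatenates: [0, 2, 4, 6, 8, 20, 22, 24, 26].
Step 4: islice takes first 4: [0, 2, 4, 6].
Therefore ans = [0, 2, 4, 6].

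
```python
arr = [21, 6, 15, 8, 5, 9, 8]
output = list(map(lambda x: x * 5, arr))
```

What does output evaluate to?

Step 1: Apply lambda x: x * 5 to each element:
  21 -> 105
  6 -> 30
  15 -> 75
  8 -> 40
  5 -> 25
  9 -> 45
  8 -> 40
Therefore output = [105, 30, 75, 40, 25, 45, 40].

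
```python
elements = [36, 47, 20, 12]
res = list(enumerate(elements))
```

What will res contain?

Step 1: enumerate pairs each element with its index:
  (0, 36)
  (1, 47)
  (2, 20)
  (3, 12)
Therefore res = [(0, 36), (1, 47), (2, 20), (3, 12)].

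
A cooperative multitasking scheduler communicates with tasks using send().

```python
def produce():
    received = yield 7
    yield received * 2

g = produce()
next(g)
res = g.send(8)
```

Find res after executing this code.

Step 1: next(g) advances to first yield, producing 7.
Step 2: send(8) resumes, received = 8.
Step 3: yield received * 2 = 8 * 2 = 16.
Therefore res = 16.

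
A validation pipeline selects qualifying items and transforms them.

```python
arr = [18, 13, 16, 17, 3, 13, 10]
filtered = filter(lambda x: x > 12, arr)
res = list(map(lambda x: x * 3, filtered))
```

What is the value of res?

Step 1: Filter arr for elements > 12:
  18: kept
  13: kept
  16: kept
  17: kept
  3: removed
  13: kept
  10: removed
Step 2: Map x * 3 on filtered [18, 13, 16, 17, 13]:
  18 -> 54
  13 -> 39
  16 -> 48
  17 -> 51
  13 -> 39
Therefore res = [54, 39, 48, 51, 39].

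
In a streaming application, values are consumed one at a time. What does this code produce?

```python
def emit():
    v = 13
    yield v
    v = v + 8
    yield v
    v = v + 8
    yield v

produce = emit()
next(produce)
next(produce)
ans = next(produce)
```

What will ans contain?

Step 1: Trace through generator execution:
  Yield 1: v starts at 13, yield 13
  Yield 2: v = 13 + 8 = 21, yield 21
  Yield 3: v = 21 + 8 = 29, yield 29
Step 2: First next() gets 13, second next() gets the second value, third next() yields 29.
Therefore ans = 29.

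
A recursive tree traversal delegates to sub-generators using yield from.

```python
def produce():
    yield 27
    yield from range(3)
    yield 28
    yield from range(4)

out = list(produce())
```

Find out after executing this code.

Step 1: Trace yields in order:
  yield 27
  yield 0
  yield 1
  yield 2
  yield 28
  yield 0
  yield 1
  yield 2
  yield 3
Therefore out = [27, 0, 1, 2, 28, 0, 1, 2, 3].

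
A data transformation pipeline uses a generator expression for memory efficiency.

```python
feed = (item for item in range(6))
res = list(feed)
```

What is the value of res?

Step 1: Generator expression iterates range(6): [0, 1, 2, 3, 4, 5].
Step 2: list() collects all values.
Therefore res = [0, 1, 2, 3, 4, 5].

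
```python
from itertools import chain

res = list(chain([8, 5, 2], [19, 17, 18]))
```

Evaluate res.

Step 1: chain() concatenates iterables: [8, 5, 2] + [19, 17, 18].
Therefore res = [8, 5, 2, 19, 17, 18].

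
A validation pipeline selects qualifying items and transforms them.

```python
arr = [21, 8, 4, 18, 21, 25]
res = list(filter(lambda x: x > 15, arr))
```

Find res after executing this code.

Step 1: Filter elements > 15:
  21: kept
  8: removed
  4: removed
  18: kept
  21: kept
  25: kept
Therefore res = [21, 18, 21, 25].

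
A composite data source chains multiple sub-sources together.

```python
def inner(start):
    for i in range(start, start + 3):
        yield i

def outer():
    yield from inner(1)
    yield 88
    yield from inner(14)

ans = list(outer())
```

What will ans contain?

Step 1: outer() delegates to inner(1):
  yield 1
  yield 2
  yield 3
Step 2: yield 88
Step 3: Delegates to inner(14):
  yield 14
  yield 15
  yield 16
Therefore ans = [1, 2, 3, 88, 14, 15, 16].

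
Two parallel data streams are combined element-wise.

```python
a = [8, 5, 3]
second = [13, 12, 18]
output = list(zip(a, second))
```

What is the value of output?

Step 1: zip pairs elements at same index:
  Index 0: (8, 13)
  Index 1: (5, 12)
  Index 2: (3, 18)
Therefore output = [(8, 13), (5, 12), (3, 18)].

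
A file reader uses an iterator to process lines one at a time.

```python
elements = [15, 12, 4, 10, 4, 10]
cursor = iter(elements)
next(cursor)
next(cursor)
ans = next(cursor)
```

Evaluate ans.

Step 1: Create iterator over [15, 12, 4, 10, 4, 10].
Step 2: next() consumes 15.
Step 3: next() consumes 12.
Step 4: next() returns 4.
Therefore ans = 4.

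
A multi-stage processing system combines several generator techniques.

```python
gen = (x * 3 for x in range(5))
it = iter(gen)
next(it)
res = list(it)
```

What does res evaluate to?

Step 1: Generator produces [0, 3, 6, 9, 12].
Step 2: next(it) consumes first element (0).
Step 3: list(it) collects remaining: [3, 6, 9, 12].
Therefore res = [3, 6, 9, 12].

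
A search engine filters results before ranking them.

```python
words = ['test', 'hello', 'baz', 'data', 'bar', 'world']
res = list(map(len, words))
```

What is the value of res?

Step 1: Map len() to each word:
  'test' -> 4
  'hello' -> 5
  'baz' -> 3
  'data' -> 4
  'bar' -> 3
  'world' -> 5
Therefore res = [4, 5, 3, 4, 3, 5].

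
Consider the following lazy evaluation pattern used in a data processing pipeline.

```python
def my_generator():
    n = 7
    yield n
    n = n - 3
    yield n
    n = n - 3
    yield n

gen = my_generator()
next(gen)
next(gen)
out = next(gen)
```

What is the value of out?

Step 1: Trace through generator execution:
  Yield 1: n starts at 7, yield 7
  Yield 2: n = 7 - 3 = 4, yield 4
  Yield 3: n = 4 - 3 = 1, yield 1
Step 2: First next() gets 7, second next() gets the second value, third next() yields 1.
Therefore out = 1.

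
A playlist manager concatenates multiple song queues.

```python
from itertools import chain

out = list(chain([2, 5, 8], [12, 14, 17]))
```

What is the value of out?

Step 1: chain() concatenates iterables: [2, 5, 8] + [12, 14, 17].
Therefore out = [2, 5, 8, 12, 14, 17].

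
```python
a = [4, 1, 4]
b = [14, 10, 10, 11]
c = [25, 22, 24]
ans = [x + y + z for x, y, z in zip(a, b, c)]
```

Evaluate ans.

Step 1: zip three lists (truncates to shortest, len=3):
  4 + 14 + 25 = 43
  1 + 10 + 22 = 33
  4 + 10 + 24 = 38
Therefore ans = [43, 33, 38].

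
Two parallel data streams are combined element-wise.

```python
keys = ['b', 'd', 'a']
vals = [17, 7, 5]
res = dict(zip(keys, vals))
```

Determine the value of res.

Step 1: zip pairs keys with values:
  'b' -> 17
  'd' -> 7
  'a' -> 5
Therefore res = {'b': 17, 'd': 7, 'a': 5}.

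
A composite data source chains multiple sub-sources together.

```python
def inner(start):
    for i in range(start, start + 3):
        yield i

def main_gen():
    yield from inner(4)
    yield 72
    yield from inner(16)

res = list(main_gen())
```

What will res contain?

Step 1: main_gen() delegates to inner(4):
  yield 4
  yield 5
  yield 6
Step 2: yield 72
Step 3: Delegates to inner(16):
  yield 16
  yield 17
  yield 18
Therefore res = [4, 5, 6, 72, 16, 17, 18].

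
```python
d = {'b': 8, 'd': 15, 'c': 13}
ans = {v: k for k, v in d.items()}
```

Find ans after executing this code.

Step 1: Invert dict (swap keys and values):
  'b': 8 -> 8: 'b'
  'd': 15 -> 15: 'd'
  'c': 13 -> 13: 'c'
Therefore ans = {8: 'b', 15: 'd', 13: 'c'}.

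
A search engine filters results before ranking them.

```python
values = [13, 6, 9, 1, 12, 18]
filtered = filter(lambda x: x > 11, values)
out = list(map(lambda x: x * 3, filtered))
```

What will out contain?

Step 1: Filter values for elements > 11:
  13: kept
  6: removed
  9: removed
  1: removed
  12: kept
  18: kept
Step 2: Map x * 3 on filtered [13, 12, 18]:
  13 -> 39
  12 -> 36
  18 -> 54
Therefore out = [39, 36, 54].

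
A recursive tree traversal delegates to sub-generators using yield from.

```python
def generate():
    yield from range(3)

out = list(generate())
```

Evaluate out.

Step 1: yield from delegates to the iterable, yielding each element.
Step 2: Collected values: [0, 1, 2].
Therefore out = [0, 1, 2].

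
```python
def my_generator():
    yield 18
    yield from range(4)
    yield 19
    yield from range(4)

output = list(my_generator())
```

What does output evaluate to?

Step 1: Trace yields in order:
  yield 18
  yield 0
  yield 1
  yield 2
  yield 3
  yield 19
  yield 0
  yield 1
  yield 2
  yield 3
Therefore output = [18, 0, 1, 2, 3, 19, 0, 1, 2, 3].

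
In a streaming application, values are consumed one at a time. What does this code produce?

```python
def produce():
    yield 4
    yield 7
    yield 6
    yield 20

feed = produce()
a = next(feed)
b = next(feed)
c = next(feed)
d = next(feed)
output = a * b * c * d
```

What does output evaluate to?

Step 1: Create generator and consume all values:
  a = next(feed) = 4
  b = next(feed) = 7
  c = next(feed) = 6
  d = next(feed) = 20
Step 2: output = 4 * 7 * 6 * 20 = 3360.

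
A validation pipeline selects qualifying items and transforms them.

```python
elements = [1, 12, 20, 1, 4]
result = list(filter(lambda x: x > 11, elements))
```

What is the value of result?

Step 1: Filter elements > 11:
  1: removed
  12: kept
  20: kept
  1: removed
  4: removed
Therefore result = [12, 20].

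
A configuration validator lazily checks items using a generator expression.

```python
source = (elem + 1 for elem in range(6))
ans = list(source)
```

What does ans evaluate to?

Step 1: For each elem in range(6), compute elem+1:
  elem=0: 0+1 = 1
  elem=1: 1+1 = 2
  elem=2: 2+1 = 3
  elem=3: 3+1 = 4
  elem=4: 4+1 = 5
  elem=5: 5+1 = 6
Therefore ans = [1, 2, 3, 4, 5, 6].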